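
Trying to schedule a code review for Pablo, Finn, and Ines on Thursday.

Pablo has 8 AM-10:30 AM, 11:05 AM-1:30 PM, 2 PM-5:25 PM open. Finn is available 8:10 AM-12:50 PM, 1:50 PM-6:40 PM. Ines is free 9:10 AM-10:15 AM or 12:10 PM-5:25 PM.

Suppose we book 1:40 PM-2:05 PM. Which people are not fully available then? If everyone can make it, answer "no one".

Pablo: not fully free for 13:40-14:05. Finn: not fully free for 13:40-14:05. Ines: free for 13:40-14:05.

Finn, Pablo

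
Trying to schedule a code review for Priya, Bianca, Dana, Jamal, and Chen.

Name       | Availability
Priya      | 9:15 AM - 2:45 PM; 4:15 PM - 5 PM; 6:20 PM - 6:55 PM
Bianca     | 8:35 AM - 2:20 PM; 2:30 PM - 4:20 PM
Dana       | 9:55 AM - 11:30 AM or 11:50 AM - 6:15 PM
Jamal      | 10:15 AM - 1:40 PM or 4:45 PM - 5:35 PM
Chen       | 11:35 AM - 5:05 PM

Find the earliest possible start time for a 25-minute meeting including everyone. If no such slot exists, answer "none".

Priya ∩ Bianca: 09:15-14:20, 14:30-14:45, 16:15-16:20.
Priya ∩ Bianca ∩ Dana: 09:55-11:30, 11:50-14:20, 14:30-14:45, 16:15-16:20.
Priya ∩ Bianca ∩ Dana ∩ Jamal: 10:15-11:30, 11:50-13:40.
Priya ∩ Bianca ∩ Dana ∩ Jamal ∩ Chen: 11:50-13:40.
The first common window of at least 25 minutes is 11:50-13:40, so the earliest start is 11:50.

11:50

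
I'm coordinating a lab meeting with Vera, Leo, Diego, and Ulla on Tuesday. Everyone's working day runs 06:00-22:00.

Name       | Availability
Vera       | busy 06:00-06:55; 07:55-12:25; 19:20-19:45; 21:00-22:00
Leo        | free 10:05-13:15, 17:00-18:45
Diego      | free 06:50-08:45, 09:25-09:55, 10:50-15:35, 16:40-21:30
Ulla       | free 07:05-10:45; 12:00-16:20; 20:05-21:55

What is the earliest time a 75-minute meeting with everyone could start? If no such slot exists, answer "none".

Vera free: 06:55-07:55, 12:25-19:20, 19:45-21:00 (invert busy blocks within the working day).
Leo free: 10:05-13:15, 17:00-18:45.
Diego free: 06:50-08:45, 09:25-09:55, 10:50-15:35, 16:40-21:30.
Ulla free: 07:05-10:45, 12:00-16:20, 20:05-21:55.
Vera ∩ Leo: 12:25-13:15, 17:00-18:45.
Vera ∩ Leo ∩ Diego: 12:25-13:15, 17:00-18:45.
Vera ∩ Leo ∩ Diego ∩ Ulla: 12:25-13:15.
Those are the intersection windows.
No common window is at least 75 minutes long.

none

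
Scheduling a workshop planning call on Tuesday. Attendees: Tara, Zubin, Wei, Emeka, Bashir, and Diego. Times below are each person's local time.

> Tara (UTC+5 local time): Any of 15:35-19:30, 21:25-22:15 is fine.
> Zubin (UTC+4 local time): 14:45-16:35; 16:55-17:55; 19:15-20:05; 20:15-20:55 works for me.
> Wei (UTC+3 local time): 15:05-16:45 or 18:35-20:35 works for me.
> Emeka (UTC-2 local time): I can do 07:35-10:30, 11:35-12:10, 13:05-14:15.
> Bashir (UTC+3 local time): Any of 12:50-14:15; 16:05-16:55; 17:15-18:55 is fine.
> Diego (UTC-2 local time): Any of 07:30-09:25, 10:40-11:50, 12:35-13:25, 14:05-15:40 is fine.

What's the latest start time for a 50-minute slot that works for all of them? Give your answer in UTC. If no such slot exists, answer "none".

Tara in UTC: 10:35-14:30, 16:25-17:15 (subtract 5h to convert from UTC+5).
Zubin in UTC: 10:45-12:35, 12:55-13:55, 15:15-16:05, 16:15-16:55 (subtract 4h to convert from UTC+4).
Wei in UTC: 12:05-13:45, 15:35-17:35 (subtract 3h to convert from UTC+3).
Emeka in UTC: 09:35-12:30, 13:35-14:10, 15:05-16:15 (add 2h to convert from UTC-2).
Bashir in UTC: 09:50-11:15, 13:05-13:55, 14:15-15:55 (subtract 3h to convert from UTC+3).
Diego in UTC: 09:30-11:25, 12:40-13:50, 14:35-15:25, 16:05-17:40 (add 2h to convert from UTC-2).
Tara ∩ Zubin: 10:45-12:35, 12:55-13:55, 16:25-16:55.
Tara ∩ Zubin ∩ Wei: 12:05-12:35, 12:55-13:45, 16:25-16:55.
Tara ∩ Zubin ∩ Wei ∩ Emeka: 12:05-12:30, 13:35-13:45.
Tara ∩ Zubin ∩ Wei ∩ Emeka ∩ Bashir: 13:35-13:45.
Tara ∩ Zubin ∩ Wei ∩ Emeka ∩ Bashir ∩ Diego: 13:35-13:45.
So the common availability across everyone is 13:35-13:45.
No common window is at least 50 minutes long.

none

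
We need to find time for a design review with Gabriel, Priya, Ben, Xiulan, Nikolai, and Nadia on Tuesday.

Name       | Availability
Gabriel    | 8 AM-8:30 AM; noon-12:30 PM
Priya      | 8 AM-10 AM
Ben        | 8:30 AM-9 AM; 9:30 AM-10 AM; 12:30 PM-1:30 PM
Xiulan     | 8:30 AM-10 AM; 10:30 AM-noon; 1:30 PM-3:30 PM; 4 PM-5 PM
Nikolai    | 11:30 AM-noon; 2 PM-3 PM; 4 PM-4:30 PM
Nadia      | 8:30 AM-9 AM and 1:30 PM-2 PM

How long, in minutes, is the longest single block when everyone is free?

Gabriel ∩ Priya: 08:00-08:30.
Gabriel ∩ Priya ∩ Ben: ∅.
Gabriel ∩ Priya ∩ Ben ∩ Xiulan: ∅.
Gabriel ∩ Priya ∩ Ben ∩ Xiulan ∩ Nikolai: ∅.
Gabriel ∩ Priya ∩ Ben ∩ Xiulan ∩ Nikolai ∩ Nadia: ∅.
There is no time when everyone is free.
No common window exists, so the longest block is 0 minutes.

0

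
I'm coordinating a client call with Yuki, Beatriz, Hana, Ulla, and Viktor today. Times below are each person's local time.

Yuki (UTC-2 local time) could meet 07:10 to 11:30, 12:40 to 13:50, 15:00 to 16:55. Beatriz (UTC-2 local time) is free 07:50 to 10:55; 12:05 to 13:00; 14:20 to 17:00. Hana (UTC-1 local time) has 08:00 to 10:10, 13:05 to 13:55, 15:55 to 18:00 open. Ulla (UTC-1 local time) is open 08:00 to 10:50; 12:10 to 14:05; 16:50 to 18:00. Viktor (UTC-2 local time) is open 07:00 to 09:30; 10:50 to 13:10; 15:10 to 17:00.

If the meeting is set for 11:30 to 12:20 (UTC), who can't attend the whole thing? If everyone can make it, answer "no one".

Hana, Ulla, Viktor

Yuki in UTC: 09:10-13:30, 14:40-15:50, 17:00-18:55 (add 2h to convert from UTC-2).
Beatriz in UTC: 09:50-12:55, 14:05-15:00, 16:20-19:00 (add 2h to convert from UTC-2).
Hana in UTC: 09:00-11:10, 14:05-14:55, 16:55-19:00 (add 1h to convert from UTC-1).
Ulla in UTC: 09:00-11:50, 13:10-15:05, 17:50-19:00 (add 1h to convert from UTC-1).
Viktor in UTC: 09:00-11:30, 12:50-15:10, 17:10-19:00 (add 2h to convert from UTC-2).
Yuki: free for 11:30-12:20. Beatriz: free for 11:30-12:20. Hana: not fully free for 11:30-12:20. Ulla: not fully free for 11:30-12:20. Viktor: not fully free for 11:30-12:20.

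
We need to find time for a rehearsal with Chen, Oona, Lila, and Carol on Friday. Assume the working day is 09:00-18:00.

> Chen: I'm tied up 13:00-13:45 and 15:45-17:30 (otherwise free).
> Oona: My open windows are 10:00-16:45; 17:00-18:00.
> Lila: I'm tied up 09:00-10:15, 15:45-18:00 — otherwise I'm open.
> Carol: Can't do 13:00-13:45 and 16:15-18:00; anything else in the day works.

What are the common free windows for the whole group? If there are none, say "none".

10:15-13:00, 13:45-15:45

Chen free: 09:00-13:00, 13:45-15:45, 17:30-18:00 (invert busy blocks within the working day).
Oona free: 10:00-16:45, 17:00-18:00.
Lila free: 10:15-15:45 (invert busy blocks within the working day).
Carol free: 09:00-13:00, 13:45-16:15 (invert busy blocks within the working day).
Chen ∩ Oona: 10:00-13:00, 13:45-15:45, 17:30-18:00.
Chen ∩ Oona ∩ Lila: 10:15-13:00, 13:45-15:45.
Chen ∩ Oona ∩ Lila ∩ Carol: 10:15-13:00, 13:45-15:45.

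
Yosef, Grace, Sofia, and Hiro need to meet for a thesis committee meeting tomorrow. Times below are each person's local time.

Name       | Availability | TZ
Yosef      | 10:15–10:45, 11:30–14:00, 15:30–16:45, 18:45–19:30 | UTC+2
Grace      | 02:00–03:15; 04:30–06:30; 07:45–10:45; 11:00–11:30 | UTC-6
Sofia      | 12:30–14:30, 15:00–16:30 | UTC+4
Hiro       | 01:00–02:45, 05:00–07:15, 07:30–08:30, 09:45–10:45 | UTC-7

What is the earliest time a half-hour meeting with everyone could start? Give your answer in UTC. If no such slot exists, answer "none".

none

Yosef in UTC: 08:15-08:45, 09:30-12:00, 13:30-14:45, 16:45-17:30 (subtract 2h to convert from UTC+2).
Grace in UTC: 08:00-09:15, 10:30-12:30, 13:45-16:45, 17:00-17:30 (add 6h to convert from UTC-6).
Sofia in UTC: 08:30-10:30, 11:00-12:30 (subtract 4h to convert from UTC+4).
Hiro in UTC: 08:00-09:45, 12:00-14:15, 14:30-15:30, 16:45-17:45 (add 7h to convert from UTC-7).
Yosef ∩ Grace: 08:15-08:45, 10:30-12:00, 13:45-14:45, 17:00-17:30.
Yosef ∩ Grace ∩ Sofia: 08:30-08:45, 11:00-12:00.
Yosef ∩ Grace ∩ Sofia ∩ Hiro: 08:30-08:45.
No common window is at least 30 minutes long.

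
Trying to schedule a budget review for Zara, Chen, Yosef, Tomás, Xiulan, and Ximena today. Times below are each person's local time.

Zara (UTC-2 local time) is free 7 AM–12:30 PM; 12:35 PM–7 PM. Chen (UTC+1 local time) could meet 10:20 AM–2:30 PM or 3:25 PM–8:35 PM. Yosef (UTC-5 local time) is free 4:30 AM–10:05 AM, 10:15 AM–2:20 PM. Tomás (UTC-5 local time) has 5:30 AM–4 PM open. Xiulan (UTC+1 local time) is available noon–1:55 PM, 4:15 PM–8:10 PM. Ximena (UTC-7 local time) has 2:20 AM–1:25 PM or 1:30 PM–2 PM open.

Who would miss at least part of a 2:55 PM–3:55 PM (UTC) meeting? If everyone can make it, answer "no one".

Zara in UTC: 09:00-14:30, 14:35-21:00 (add 2h to convert from UTC-2).
Chen in UTC: 09:20-13:30, 14:25-19:35 (subtract 1h to convert from UTC+1).
Yosef in UTC: 09:30-15:05, 15:15-19:20 (add 5h to convert from UTC-5).
Tomás in UTC: 10:30-21:00 (add 5h to convert from UTC-5).
Xiulan in UTC: 11:00-12:55, 15:15-19:10 (subtract 1h to convert from UTC+1).
Ximena in UTC: 09:20-20:25, 20:30-21:00 (add 7h to convert from UTC-7).
Zara: free for 14:55-15:55. Chen: free for 14:55-15:55. Yosef: not fully free for 14:55-15:55. Tomás: free for 14:55-15:55. Xiulan: not fully free for 14:55-15:55. Ximena: free for 14:55-15:55.

Xiulan, Yosef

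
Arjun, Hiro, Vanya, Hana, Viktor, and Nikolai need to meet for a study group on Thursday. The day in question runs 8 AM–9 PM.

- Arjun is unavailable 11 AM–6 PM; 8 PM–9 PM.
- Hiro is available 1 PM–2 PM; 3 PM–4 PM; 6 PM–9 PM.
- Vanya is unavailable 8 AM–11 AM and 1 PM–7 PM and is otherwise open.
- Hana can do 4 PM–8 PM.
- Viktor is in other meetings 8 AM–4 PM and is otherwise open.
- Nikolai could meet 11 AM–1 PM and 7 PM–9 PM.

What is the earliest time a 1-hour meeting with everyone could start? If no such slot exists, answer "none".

19:00

Arjun free: 08:00-11:00, 18:00-20:00 (invert busy blocks within the working day).
Hiro free: 13:00-14:00, 15:00-16:00, 18:00-21:00.
Vanya free: 11:00-13:00, 19:00-21:00 (invert busy blocks within the working day).
Hana free: 16:00-20:00.
Viktor free: 16:00-21:00 (invert busy blocks within the working day).
Nikolai free: 11:00-13:00, 19:00-21:00.
Arjun ∩ Hiro: 18:00-20:00.
Arjun ∩ Hiro ∩ Vanya: 19:00-20:00.
Arjun ∩ Hiro ∩ Vanya ∩ Hana: 19:00-20:00.
Arjun ∩ Hiro ∩ Vanya ∩ Hana ∩ Viktor: 19:00-20:00.
Arjun ∩ Hiro ∩ Vanya ∩ Hana ∩ Viktor ∩ Nikolai: 19:00-20:00.
So the common availability across everyone is 19:00-20:00.
The first common window of at least 60 minutes is 19:00-20:00, so the earliest start is 19:00.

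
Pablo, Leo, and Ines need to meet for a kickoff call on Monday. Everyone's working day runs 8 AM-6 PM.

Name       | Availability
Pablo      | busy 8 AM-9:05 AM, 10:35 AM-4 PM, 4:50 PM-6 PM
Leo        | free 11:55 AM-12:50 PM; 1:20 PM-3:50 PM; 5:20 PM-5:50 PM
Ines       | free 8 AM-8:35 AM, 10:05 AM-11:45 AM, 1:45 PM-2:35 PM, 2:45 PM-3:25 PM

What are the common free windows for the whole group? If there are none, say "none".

none

Pablo free: 09:05-10:35, 16:00-16:50 (invert busy blocks within the working day).
Leo free: 11:55-12:50, 13:20-15:50, 17:20-17:50.
Ines free: 08:00-08:35, 10:05-11:45, 13:45-14:35, 14:45-15:25.
Pablo ∩ Leo: ∅.
Pablo ∩ Leo ∩ Ines: ∅.
There is no time when everyone is free.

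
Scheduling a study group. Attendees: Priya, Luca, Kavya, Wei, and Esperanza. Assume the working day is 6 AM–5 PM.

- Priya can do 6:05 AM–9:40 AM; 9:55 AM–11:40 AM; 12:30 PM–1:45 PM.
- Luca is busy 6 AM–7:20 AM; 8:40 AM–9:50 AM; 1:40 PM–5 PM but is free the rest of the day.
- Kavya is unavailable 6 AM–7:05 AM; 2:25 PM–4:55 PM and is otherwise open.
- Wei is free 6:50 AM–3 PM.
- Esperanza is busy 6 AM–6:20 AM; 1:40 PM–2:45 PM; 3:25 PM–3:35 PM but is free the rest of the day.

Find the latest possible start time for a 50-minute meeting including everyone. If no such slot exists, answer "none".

12:50

Priya free: 06:05-09:40, 09:55-11:40, 12:30-13:45.
Luca free: 07:20-08:40, 09:50-13:40 (invert busy blocks within the working day).
Kavya free: 07:05-14:25, 16:55-17:00 (invert busy blocks within the working day).
Wei free: 06:50-15:00.
Esperanza free: 06:20-13:40, 14:45-15:25, 15:35-17:00 (invert busy blocks within the working day).
Priya ∩ Luca: 07:20-08:40, 09:55-11:40, 12:30-13:40.
Priya ∩ Luca ∩ Kavya: 07:20-08:40, 09:55-11:40, 12:30-13:40.
Priya ∩ Luca ∩ Kavya ∩ Wei: 07:20-08:40, 09:55-11:40, 12:30-13:40.
Priya ∩ Luca ∩ Kavya ∩ Wei ∩ Esperanza: 07:20-08:40, 09:55-11:40, 12:30-13:40.
Those are the intersection windows.
The last common window of at least 50 minutes is 12:30-13:40; a 50-minute meeting can start as late as 12:50 and still end by 13:40.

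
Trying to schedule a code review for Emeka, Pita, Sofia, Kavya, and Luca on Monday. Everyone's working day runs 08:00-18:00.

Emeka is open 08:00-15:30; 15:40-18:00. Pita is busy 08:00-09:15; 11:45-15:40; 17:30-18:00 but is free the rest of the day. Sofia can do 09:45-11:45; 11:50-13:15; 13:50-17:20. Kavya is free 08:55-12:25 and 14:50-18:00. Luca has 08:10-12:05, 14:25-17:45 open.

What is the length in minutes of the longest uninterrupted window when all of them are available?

120

Emeka free: 08:00-15:30, 15:40-18:00.
Pita free: 09:15-11:45, 15:40-17:30 (invert busy blocks within the working day).
Sofia free: 09:45-11:45, 11:50-13:15, 13:50-17:20.
Kavya free: 08:55-12:25, 14:50-18:00.
Luca free: 08:10-12:05, 14:25-17:45.
Emeka ∩ Pita: 09:15-11:45, 15:40-17:30.
Emeka ∩ Pita ∩ Sofia: 09:45-11:45, 15:40-17:20.
Emeka ∩ Pita ∩ Sofia ∩ Kavya: 09:45-11:45, 15:40-17:20.
Emeka ∩ Pita ∩ Sofia ∩ Kavya ∩ Luca: 09:45-11:45, 15:40-17:20.
Those are the intersection windows.
The longest is 09:45-11:45 at 120 minutes.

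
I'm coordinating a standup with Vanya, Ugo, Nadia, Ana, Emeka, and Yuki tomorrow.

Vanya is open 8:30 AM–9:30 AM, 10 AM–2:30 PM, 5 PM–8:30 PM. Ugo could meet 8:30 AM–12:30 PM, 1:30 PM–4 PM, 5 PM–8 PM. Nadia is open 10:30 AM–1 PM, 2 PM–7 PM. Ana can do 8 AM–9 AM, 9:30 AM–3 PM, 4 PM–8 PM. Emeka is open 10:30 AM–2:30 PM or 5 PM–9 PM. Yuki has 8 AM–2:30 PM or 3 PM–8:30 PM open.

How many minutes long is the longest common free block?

120

Vanya ∩ Ugo: 08:30-09:30, 10:00-12:30, 13:30-14:30, 17:00-20:00.
Vanya ∩ Ugo ∩ Nadia: 10:30-12:30, 14:00-14:30, 17:00-19:00.
Vanya ∩ Ugo ∩ Nadia ∩ Ana: 10:30-12:30, 14:00-14:30, 17:00-19:00.
Vanya ∩ Ugo ∩ Nadia ∩ Ana ∩ Emeka: 10:30-12:30, 14:00-14:30, 17:00-19:00.
Vanya ∩ Ugo ∩ Nadia ∩ Ana ∩ Emeka ∩ Yuki: 10:30-12:30, 14:00-14:30, 17:00-19:00.
The longest is 10:30-12:30 at 120 minutes.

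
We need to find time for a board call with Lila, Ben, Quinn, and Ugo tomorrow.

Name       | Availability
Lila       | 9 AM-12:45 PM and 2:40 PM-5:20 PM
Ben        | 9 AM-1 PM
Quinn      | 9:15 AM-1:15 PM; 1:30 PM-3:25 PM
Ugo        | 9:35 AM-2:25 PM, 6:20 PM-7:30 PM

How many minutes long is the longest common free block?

Lila ∩ Ben: 09:00-12:45.
Lila ∩ Ben ∩ Quinn: 09:15-12:45.
Lila ∩ Ben ∩ Quinn ∩ Ugo: 09:35-12:45.
So the common availability across everyone is 09:35-12:45.
The longest is 09:35-12:45 at 190 minutes.

190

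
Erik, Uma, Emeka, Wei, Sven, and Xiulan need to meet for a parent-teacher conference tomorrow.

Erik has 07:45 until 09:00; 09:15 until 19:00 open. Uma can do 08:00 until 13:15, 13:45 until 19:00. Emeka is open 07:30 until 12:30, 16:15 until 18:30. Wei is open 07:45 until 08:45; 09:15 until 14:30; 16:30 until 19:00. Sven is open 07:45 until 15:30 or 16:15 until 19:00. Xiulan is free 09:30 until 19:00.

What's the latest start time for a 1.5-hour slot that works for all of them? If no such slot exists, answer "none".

Erik ∩ Uma: 08:00-09:00, 09:15-13:15, 13:45-19:00.
Erik ∩ Uma ∩ Emeka: 08:00-09:00, 09:15-12:30, 16:15-18:30.
Erik ∩ Uma ∩ Emeka ∩ Wei: 08:00-08:45, 09:15-12:30, 16:30-18:30.
Erik ∩ Uma ∩ Emeka ∩ Wei ∩ Sven: 08:00-08:45, 09:15-12:30, 16:30-18:30.
Erik ∩ Uma ∩ Emeka ∩ Wei ∩ Sven ∩ Xiulan: 09:30-12:30, 16:30-18:30.
So the common availability across everyone is 09:30-12:30, 16:30-18:30.
The last common window of at least 90 minutes is 16:30-18:30; a 90-minute meeting can start as late as 17:00 and still end by 18:30.

17:00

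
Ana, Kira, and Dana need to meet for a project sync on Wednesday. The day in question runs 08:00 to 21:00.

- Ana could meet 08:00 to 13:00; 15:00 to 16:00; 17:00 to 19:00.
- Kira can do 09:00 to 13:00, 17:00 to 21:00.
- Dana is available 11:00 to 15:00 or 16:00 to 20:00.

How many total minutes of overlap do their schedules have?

Ana ∩ Kira: 09:00-13:00, 17:00-19:00.
Ana ∩ Kira ∩ Dana: 11:00-13:00, 17:00-19:00.
Summing the common windows: 120 + 120 = 240 minutes.

240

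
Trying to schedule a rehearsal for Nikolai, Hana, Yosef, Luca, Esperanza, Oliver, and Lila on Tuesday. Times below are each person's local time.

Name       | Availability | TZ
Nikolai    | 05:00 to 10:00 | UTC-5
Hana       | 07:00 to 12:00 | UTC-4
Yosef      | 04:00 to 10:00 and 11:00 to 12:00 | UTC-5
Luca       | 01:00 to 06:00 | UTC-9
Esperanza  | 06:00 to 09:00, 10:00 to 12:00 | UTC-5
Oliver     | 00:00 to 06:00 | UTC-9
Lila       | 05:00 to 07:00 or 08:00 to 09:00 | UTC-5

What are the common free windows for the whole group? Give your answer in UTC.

Nikolai in UTC: 10:00-15:00 (add 5h to convert from UTC-5).
Hana in UTC: 11:00-16:00 (add 4h to convert from UTC-4).
Yosef in UTC: 09:00-15:00, 16:00-17:00 (add 5h to convert from UTC-5).
Luca in UTC: 10:00-15:00 (add 9h to convert from UTC-9).
Esperanza in UTC: 11:00-14:00, 15:00-17:00 (add 5h to convert from UTC-5).
Oliver in UTC: 09:00-15:00 (add 9h to convert from UTC-9).
Lila in UTC: 10:00-12:00, 13:00-14:00 (add 5h to convert from UTC-5).
Nikolai ∩ Hana: 11:00-15:00.
Nikolai ∩ Hana ∩ Yosef: 11:00-15:00.
Nikolai ∩ Hana ∩ Yosef ∩ Luca: 11:00-15:00.
Nikolai ∩ Hana ∩ Yosef ∩ Luca ∩ Esperanza: 11:00-14:00.
Nikolai ∩ Hana ∩ Yosef ∩ Luca ∩ Esperanza ∩ Oliver: 11:00-14:00.
Nikolai ∩ Hana ∩ Yosef ∩ Luca ∩ Esperanza ∩ Oliver ∩ Lila: 11:00-12:00, 13:00-14:00.
Those are the intersection windows.

11:00-12:00, 13:00-14:00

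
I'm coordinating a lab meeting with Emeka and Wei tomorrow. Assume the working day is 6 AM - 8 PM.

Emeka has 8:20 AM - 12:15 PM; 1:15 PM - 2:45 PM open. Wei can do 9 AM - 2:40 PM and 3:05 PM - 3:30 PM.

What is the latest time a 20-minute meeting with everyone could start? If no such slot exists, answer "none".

14:20

Emeka ∩ Wei: 09:00-12:15, 13:15-14:40.
The last common window of at least 20 minutes is 13:15-14:40; a 20-minute meeting can start as late as 14:20 and still end by 14:40.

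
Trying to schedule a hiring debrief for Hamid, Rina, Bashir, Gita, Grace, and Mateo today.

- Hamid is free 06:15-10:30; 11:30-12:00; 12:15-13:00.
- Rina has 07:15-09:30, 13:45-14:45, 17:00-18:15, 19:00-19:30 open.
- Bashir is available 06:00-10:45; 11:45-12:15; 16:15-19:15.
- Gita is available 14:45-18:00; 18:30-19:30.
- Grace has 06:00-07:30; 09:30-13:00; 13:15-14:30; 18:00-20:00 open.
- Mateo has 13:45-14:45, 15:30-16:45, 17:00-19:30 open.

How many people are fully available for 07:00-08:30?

Hamid and Bashir can make the full 07:00-08:30 slot — that's 2.

2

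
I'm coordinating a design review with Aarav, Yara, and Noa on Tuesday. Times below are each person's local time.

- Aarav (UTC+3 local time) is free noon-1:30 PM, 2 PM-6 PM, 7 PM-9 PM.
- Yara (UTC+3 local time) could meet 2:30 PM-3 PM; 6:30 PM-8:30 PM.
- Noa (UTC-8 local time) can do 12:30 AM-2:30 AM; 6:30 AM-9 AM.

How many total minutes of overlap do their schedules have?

Aarav in UTC: 09:00-10:30, 11:00-15:00, 16:00-18:00 (subtract 3h to convert from UTC+3).
Yara in UTC: 11:30-12:00, 15:30-17:30 (subtract 3h to convert from UTC+3).
Noa in UTC: 08:30-10:30, 14:30-17:00 (add 8h to convert from UTC-8).
Aarav ∩ Yara: 11:30-12:00, 16:00-17:30.
Aarav ∩ Yara ∩ Noa: 16:00-17:00.
That's a single block of 60 minutes.

60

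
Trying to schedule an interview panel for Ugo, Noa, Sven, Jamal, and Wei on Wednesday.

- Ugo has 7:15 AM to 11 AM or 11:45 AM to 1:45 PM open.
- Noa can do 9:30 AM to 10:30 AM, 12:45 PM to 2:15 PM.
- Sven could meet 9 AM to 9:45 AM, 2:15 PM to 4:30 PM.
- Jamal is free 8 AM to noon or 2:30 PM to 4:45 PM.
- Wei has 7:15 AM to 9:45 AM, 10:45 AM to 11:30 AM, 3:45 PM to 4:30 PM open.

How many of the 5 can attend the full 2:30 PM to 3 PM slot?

Sven and Jamal can make the full 14:30-15:00 slot — that's 2.

2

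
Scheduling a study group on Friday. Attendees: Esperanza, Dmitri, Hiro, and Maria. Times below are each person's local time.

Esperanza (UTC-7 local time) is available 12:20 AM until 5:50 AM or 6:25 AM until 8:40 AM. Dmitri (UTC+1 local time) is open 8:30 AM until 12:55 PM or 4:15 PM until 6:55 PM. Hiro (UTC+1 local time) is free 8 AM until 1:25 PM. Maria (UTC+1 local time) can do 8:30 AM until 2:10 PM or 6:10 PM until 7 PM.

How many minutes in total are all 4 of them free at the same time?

Esperanza in UTC: 07:20-12:50, 13:25-15:40 (add 7h to convert from UTC-7).
Dmitri in UTC: 07:30-11:55, 15:15-17:55 (subtract 1h to convert from UTC+1).
Hiro in UTC: 07:00-12:25 (subtract 1h to convert from UTC+1).
Maria in UTC: 07:30-13:10, 17:10-18:00 (subtract 1h to convert from UTC+1).
Esperanza ∩ Dmitri: 07:30-11:55, 15:15-15:40.
Esperanza ∩ Dmitri ∩ Hiro: 07:30-11:55.
Esperanza ∩ Dmitri ∩ Hiro ∩ Maria: 07:30-11:55.
Those are the intersection windows.
That's a single block of 265 minutes.

265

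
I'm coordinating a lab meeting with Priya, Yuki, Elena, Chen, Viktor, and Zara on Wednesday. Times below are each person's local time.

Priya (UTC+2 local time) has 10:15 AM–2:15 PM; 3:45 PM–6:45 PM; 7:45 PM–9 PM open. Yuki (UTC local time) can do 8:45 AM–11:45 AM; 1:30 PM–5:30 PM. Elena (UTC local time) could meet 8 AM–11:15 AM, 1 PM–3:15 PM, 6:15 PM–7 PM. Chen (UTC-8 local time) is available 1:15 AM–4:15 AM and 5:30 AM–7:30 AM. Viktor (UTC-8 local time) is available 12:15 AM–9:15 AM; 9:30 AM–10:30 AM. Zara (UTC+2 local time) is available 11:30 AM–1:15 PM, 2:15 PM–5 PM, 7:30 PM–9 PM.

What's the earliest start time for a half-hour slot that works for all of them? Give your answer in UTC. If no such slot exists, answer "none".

09:30

Priya in UTC: 08:15-12:15, 13:45-16:45, 17:45-19:00 (subtract 2h to convert from UTC+2).
Yuki in UTC: 08:45-11:45, 13:30-17:30.
Elena in UTC: 08:00-11:15, 13:00-15:15, 18:15-19:00.
Chen in UTC: 09:15-12:15, 13:30-15:30 (add 8h to convert from UTC-8).
Viktor in UTC: 08:15-17:15, 17:30-18:30 (add 8h to convert from UTC-8).
Zara in UTC: 09:30-11:15, 12:15-15:00, 17:30-19:00 (subtract 2h to convert from UTC+2).
Priya ∩ Yuki: 08:45-11:45, 13:45-16:45.
Priya ∩ Yuki ∩ Elena: 08:45-11:15, 13:45-15:15.
Priya ∩ Yuki ∩ Elena ∩ Chen: 09:15-11:15, 13:45-15:15.
Priya ∩ Yuki ∩ Elena ∩ Chen ∩ Viktor: 09:15-11:15, 13:45-15:15.
Priya ∩ Yuki ∩ Elena ∩ Chen ∩ Viktor ∩ Zara: 09:30-11:15, 13:45-15:00.
The first common window of at least 30 minutes is 09:30-11:15, so the earliest start is 09:30.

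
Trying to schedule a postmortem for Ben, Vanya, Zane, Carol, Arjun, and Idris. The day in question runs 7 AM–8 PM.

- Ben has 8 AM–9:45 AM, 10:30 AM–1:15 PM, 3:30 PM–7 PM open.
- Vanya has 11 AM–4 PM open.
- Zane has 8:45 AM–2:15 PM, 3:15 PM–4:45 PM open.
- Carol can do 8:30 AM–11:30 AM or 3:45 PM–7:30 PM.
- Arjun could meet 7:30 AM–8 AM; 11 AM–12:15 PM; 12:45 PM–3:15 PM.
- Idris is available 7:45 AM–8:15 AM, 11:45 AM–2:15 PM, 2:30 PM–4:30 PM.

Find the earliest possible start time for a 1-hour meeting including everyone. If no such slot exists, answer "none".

Ben ∩ Vanya: 11:00-13:15, 15:30-16:00.
Ben ∩ Vanya ∩ Zane: 11:00-13:15, 15:30-16:00.
Ben ∩ Vanya ∩ Zane ∩ Carol: 11:00-11:30, 15:45-16:00.
Ben ∩ Vanya ∩ Zane ∩ Carol ∩ Arjun: 11:00-11:30.
Ben ∩ Vanya ∩ Zane ∩ Carol ∩ Arjun ∩ Idris: ∅.
There is no time when everyone is free.
No common window is at least 60 minutes long.

none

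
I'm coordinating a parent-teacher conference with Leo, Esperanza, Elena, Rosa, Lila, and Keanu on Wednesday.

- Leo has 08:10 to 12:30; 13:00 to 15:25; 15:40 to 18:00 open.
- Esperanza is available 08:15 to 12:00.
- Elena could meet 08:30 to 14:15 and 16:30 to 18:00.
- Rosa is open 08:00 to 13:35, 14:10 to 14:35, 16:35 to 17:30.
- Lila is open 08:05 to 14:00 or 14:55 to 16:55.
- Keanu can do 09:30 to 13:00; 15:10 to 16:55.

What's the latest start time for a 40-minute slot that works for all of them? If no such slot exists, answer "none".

Leo ∩ Esperanza: 08:15-12:00.
Leo ∩ Esperanza ∩ Elena: 08:30-12:00.
Leo ∩ Esperanza ∩ Elena ∩ Rosa: 08:30-12:00.
Leo ∩ Esperanza ∩ Elena ∩ Rosa ∩ Lila: 08:30-12:00.
Leo ∩ Esperanza ∩ Elena ∩ Rosa ∩ Lila ∩ Keanu: 09:30-12:00.
The last common window of at least 40 minutes is 09:30-12:00; a 40-minute meeting can start as late as 11:20 and still end by 12:00.

11:20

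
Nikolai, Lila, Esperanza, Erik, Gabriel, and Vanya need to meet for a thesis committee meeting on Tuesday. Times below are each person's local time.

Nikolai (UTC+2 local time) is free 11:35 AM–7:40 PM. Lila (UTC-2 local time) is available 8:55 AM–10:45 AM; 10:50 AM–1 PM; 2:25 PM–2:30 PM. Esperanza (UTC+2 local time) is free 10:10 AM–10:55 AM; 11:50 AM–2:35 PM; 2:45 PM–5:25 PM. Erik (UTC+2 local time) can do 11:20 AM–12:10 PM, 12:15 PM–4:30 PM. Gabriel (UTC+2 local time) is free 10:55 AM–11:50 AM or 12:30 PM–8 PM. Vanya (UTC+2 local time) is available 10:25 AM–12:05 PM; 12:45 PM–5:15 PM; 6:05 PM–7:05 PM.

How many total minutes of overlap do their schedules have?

Nikolai in UTC: 09:35-17:40 (subtract 2h to convert from UTC+2).
Lila in UTC: 10:55-12:45, 12:50-15:00, 16:25-16:30 (add 2h to convert from UTC-2).
Esperanza in UTC: 08:10-08:55, 09:50-12:35, 12:45-15:25 (subtract 2h to convert from UTC+2).
Erik in UTC: 09:20-10:10, 10:15-14:30 (subtract 2h to convert from UTC+2).
Gabriel in UTC: 08:55-09:50, 10:30-18:00 (subtract 2h to convert from UTC+2).
Vanya in UTC: 08:25-10:05, 10:45-15:15, 16:05-17:05 (subtract 2h to convert from UTC+2).
Nikolai ∩ Lila: 10:55-12:45, 12:50-15:00, 16:25-16:30.
Nikolai ∩ Lila ∩ Esperanza: 10:55-12:35, 12:50-15:00.
Nikolai ∩ Lila ∩ Esperanza ∩ Erik: 10:55-12:35, 12:50-14:30.
Nikolai ∩ Lila ∩ Esperanza ∩ Erik ∩ Gabriel: 10:55-12:35, 12:50-14:30.
Nikolai ∩ Lila ∩ Esperanza ∩ Erik ∩ Gabriel ∩ Vanya: 10:55-12:35, 12:50-14:30.
Summing the common windows: 100 + 100 = 200 minutes.

200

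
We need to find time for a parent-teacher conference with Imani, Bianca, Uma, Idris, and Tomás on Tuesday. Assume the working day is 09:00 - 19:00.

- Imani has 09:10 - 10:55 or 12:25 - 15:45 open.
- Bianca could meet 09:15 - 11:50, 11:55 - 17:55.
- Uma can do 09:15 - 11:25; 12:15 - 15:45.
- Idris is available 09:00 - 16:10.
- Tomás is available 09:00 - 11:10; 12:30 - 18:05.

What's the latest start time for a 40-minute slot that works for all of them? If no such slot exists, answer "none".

15:05

Imani ∩ Bianca: 09:15-10:55, 12:25-15:45.
Imani ∩ Bianca ∩ Uma: 09:15-10:55, 12:25-15:45.
Imani ∩ Bianca ∩ Uma ∩ Idris: 09:15-10:55, 12:25-15:45.
Imani ∩ Bianca ∩ Uma ∩ Idris ∩ Tomás: 09:15-10:55, 12:30-15:45.
So the common availability across everyone is 09:15-10:55, 12:30-15:45.
The last common window of at least 40 minutes is 12:30-15:45; a 40-minute meeting can start as late as 15:05 and still end by 15:45.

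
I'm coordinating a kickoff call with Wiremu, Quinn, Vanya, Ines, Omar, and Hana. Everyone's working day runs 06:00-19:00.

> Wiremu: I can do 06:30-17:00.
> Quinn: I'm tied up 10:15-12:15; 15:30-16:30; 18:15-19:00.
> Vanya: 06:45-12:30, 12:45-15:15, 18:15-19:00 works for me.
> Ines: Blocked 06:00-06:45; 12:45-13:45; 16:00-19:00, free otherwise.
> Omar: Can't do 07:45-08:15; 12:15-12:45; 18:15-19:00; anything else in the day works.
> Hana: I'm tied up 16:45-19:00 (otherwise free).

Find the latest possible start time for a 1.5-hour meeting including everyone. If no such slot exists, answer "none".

Wiremu free: 06:30-17:00.
Quinn free: 06:00-10:15, 12:15-15:30, 16:30-18:15 (invert busy blocks within the working day).
Vanya free: 06:45-12:30, 12:45-15:15, 18:15-19:00.
Ines free: 06:45-12:45, 13:45-16:00 (invert busy blocks within the working day).
Omar free: 06:00-07:45, 08:15-12:15, 12:45-18:15 (invert busy blocks within the working day).
Hana free: 06:00-16:45 (invert busy blocks within the working day).
Wiremu ∩ Quinn: 06:30-10:15, 12:15-15:30, 16:30-17:00.
Wiremu ∩ Quinn ∩ Vanya: 06:45-10:15, 12:15-12:30, 12:45-15:15.
Wiremu ∩ Quinn ∩ Vanya ∩ Ines: 06:45-10:15, 12:15-12:30, 13:45-15:15.
Wiremu ∩ Quinn ∩ Vanya ∩ Ines ∩ Omar: 06:45-07:45, 08:15-10:15, 13:45-15:15.
Wiremu ∩ Quinn ∩ Vanya ∩ Ines ∩ Omar ∩ Hana: 06:45-07:45, 08:15-10:15, 13:45-15:15.
Those are the intersection windows.
The last common window of at least 90 minutes is 13:45-15:15; a 90-minute meeting can start as late as 13:45 and still end by 15:15.

13:45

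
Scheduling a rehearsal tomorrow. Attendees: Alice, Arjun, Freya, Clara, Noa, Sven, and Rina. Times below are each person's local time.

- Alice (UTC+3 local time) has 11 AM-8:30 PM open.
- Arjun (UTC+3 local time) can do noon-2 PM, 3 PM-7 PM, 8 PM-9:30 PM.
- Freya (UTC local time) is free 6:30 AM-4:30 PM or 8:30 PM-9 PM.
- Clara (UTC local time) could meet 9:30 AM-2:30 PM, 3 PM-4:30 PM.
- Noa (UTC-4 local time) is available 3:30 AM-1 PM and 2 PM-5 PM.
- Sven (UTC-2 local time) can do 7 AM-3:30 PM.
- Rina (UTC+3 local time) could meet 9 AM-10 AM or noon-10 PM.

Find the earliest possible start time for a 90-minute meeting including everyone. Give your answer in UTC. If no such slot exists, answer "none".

09:30

Alice in UTC: 08:00-17:30 (subtract 3h to convert from UTC+3).
Arjun in UTC: 09:00-11:00, 12:00-16:00, 17:00-18:30 (subtract 3h to convert from UTC+3).
Freya in UTC: 06:30-16:30, 20:30-21:00.
Clara in UTC: 09:30-14:30, 15:00-16:30.
Noa in UTC: 07:30-17:00, 18:00-21:00 (add 4h to convert from UTC-4).
Sven in UTC: 09:00-17:30 (add 2h to convert from UTC-2).
Rina in UTC: 06:00-07:00, 09:00-19:00 (subtract 3h to convert from UTC+3).
Alice ∩ Arjun: 09:00-11:00, 12:00-16:00, 17:00-17:30.
Alice ∩ Arjun ∩ Freya: 09:00-11:00, 12:00-16:00.
Alice ∩ Arjun ∩ Freya ∩ Clara: 09:30-11:00, 12:00-14:30, 15:00-16:00.
Alice ∩ Arjun ∩ Freya ∩ Clara ∩ Noa: 09:30-11:00, 12:00-14:30, 15:00-16:00.
Alice ∩ Arjun ∩ Freya ∩ Clara ∩ Noa ∩ Sven: 09:30-11:00, 12:00-14:30, 15:00-16:00.
Alice ∩ Arjun ∩ Freya ∩ Clara ∩ Noa ∩ Sven ∩ Rina: 09:30-11:00, 12:00-14:30, 15:00-16:00.
So the common availability across everyone is 09:30-11:00, 12:00-14:30, 15:00-16:00.
The first common window of at least 90 minutes is 09:30-11:00, so the earliest start is 09:30.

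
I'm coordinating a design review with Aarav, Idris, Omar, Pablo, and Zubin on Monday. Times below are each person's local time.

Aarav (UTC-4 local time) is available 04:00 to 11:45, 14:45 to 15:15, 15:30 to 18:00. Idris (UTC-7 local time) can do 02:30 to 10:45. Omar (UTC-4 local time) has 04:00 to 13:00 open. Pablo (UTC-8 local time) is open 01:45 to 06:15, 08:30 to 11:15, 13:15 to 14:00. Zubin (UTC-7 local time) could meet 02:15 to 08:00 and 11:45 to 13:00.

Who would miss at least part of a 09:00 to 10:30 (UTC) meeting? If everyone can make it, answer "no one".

Idris, Pablo, Zubin

Aarav in UTC: 08:00-15:45, 18:45-19:15, 19:30-22:00 (add 4h to convert from UTC-4).
Idris in UTC: 09:30-17:45 (add 7h to convert from UTC-7).
Omar in UTC: 08:00-17:00 (add 4h to convert from UTC-4).
Pablo in UTC: 09:45-14:15, 16:30-19:15, 21:15-22:00 (add 8h to convert from UTC-8).
Zubin in UTC: 09:15-15:00, 18:45-20:00 (add 7h to convert from UTC-7).
Aarav: free for 09:00-10:30. Idris: not fully free for 09:00-10:30. Omar: free for 09:00-10:30. Pablo: not fully free for 09:00-10:30. Zubin: not fully free for 09:00-10:30.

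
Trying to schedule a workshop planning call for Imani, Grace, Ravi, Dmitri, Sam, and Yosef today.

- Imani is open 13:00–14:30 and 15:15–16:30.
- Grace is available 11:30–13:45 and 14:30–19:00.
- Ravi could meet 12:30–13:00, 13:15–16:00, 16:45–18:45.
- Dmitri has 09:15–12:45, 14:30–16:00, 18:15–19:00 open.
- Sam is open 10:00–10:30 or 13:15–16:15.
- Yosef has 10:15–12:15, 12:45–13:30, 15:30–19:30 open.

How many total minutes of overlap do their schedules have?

30

Imani ∩ Grace: 13:00-13:45, 15:15-16:30.
Imani ∩ Grace ∩ Ravi: 13:15-13:45, 15:15-16:00.
Imani ∩ Grace ∩ Ravi ∩ Dmitri: 15:15-16:00.
Imani ∩ Grace ∩ Ravi ∩ Dmitri ∩ Sam: 15:15-16:00.
Imani ∩ Grace ∩ Ravi ∩ Dmitri ∩ Sam ∩ Yosef: 15:30-16:00.
Those are the intersection windows.
That's a single block of 30 minutes.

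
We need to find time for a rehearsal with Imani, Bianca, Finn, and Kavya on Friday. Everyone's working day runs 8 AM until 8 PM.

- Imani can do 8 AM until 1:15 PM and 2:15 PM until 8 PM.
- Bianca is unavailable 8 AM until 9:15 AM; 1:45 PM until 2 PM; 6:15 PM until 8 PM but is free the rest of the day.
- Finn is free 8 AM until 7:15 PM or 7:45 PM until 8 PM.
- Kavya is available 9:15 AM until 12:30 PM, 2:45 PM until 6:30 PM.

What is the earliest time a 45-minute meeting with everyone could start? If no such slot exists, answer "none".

Imani free: 08:00-13:15, 14:15-20:00.
Bianca free: 09:15-13:45, 14:00-18:15 (invert busy blocks within the working day).
Finn free: 08:00-19:15, 19:45-20:00.
Kavya free: 09:15-12:30, 14:45-18:30.
Imani ∩ Bianca: 09:15-13:15, 14:15-18:15.
Imani ∩ Bianca ∩ Finn: 09:15-13:15, 14:15-18:15.
Imani ∩ Bianca ∩ Finn ∩ Kavya: 09:15-12:30, 14:45-18:15.
The first common window of at least 45 minutes is 09:15-12:30, so the earliest start is 09:15.

09:15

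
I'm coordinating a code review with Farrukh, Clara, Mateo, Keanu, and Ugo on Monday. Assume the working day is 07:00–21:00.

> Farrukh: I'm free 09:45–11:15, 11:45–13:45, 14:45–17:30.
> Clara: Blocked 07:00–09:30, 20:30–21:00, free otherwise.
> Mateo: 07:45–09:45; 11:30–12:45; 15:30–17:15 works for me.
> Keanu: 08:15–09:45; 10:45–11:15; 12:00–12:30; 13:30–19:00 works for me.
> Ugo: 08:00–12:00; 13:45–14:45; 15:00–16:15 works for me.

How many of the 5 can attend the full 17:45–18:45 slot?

Farrukh free: 09:45-11:15, 11:45-13:45, 14:45-17:30.
Clara free: 09:30-20:30 (invert busy blocks within the working day).
Mateo free: 07:45-09:45, 11:30-12:45, 15:30-17:15.
Keanu free: 08:15-09:45, 10:45-11:15, 12:00-12:30, 13:30-19:00.
Ugo free: 08:00-12:00, 13:45-14:45, 15:00-16:15.
Clara and Keanu can make the full 17:45-18:45 slot — that's 2.

2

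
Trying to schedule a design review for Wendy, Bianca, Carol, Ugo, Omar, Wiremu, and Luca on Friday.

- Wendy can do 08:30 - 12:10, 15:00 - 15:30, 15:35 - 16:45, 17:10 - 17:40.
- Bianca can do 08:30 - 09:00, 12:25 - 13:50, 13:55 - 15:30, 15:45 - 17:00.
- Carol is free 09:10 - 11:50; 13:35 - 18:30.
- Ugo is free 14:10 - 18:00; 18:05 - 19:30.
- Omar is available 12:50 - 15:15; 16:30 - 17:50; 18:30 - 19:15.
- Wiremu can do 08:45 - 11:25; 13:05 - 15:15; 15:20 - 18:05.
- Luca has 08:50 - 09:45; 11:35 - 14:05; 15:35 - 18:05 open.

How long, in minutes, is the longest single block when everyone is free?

Wendy ∩ Bianca: 08:30-09:00, 15:00-15:30, 15:45-16:45.
Wendy ∩ Bianca ∩ Carol: 15:00-15:30, 15:45-16:45.
Wendy ∩ Bianca ∩ Carol ∩ Ugo: 15:00-15:30, 15:45-16:45.
Wendy ∩ Bianca ∩ Carol ∩ Ugo ∩ Omar: 15:00-15:15, 16:30-16:45.
Wendy ∩ Bianca ∩ Carol ∩ Ugo ∩ Omar ∩ Wiremu: 15:00-15:15, 16:30-16:45.
Wendy ∩ Bianca ∩ Carol ∩ Ugo ∩ Omar ∩ Wiremu ∩ Luca: 16:30-16:45.
Those are the intersection windows.
The longest is 16:30-16:45 at 15 minutes.

15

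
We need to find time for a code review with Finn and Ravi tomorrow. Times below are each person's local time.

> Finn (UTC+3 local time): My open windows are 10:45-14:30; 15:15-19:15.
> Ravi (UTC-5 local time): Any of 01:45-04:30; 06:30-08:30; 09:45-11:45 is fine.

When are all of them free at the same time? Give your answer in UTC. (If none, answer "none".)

07:45-09:30, 12:15-13:30, 14:45-16:15

Finn in UTC: 07:45-11:30, 12:15-16:15 (subtract 3h to convert from UTC+3).
Ravi in UTC: 06:45-09:30, 11:30-13:30, 14:45-16:45 (add 5h to convert from UTC-5).
Finn ∩ Ravi: 07:45-09:30, 12:15-13:30, 14:45-16:15.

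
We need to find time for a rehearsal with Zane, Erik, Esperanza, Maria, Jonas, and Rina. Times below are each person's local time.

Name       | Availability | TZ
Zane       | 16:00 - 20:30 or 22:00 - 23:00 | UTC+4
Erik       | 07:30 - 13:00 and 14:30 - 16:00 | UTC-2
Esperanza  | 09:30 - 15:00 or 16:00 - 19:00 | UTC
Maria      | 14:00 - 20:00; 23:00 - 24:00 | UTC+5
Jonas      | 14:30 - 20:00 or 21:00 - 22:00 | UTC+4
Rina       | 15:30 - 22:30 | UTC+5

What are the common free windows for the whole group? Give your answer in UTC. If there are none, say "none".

Zane in UTC: 12:00-16:30, 18:00-19:00 (subtract 4h to convert from UTC+4).
Erik in UTC: 09:30-15:00, 16:30-18:00 (add 2h to convert from UTC-2).
Esperanza in UTC: 09:30-15:00, 16:00-19:00.
Maria in UTC: 09:00-15:00, 18:00-19:00 (subtract 5h to convert from UTC+5).
Jonas in UTC: 10:30-16:00, 17:00-18:00 (subtract 4h to convert from UTC+4).
Rina in UTC: 10:30-17:30 (subtract 5h to convert from UTC+5).
Zane ∩ Erik: 12:00-15:00.
Zane ∩ Erik ∩ Esperanza: 12:00-15:00.
Zane ∩ Erik ∩ Esperanza ∩ Maria: 12:00-15:00.
Zane ∩ Erik ∩ Esperanza ∩ Maria ∩ Jonas: 12:00-15:00.
Zane ∩ Erik ∩ Esperanza ∩ Maria ∩ Jonas ∩ Rina: 12:00-15:00.

12:00-15:00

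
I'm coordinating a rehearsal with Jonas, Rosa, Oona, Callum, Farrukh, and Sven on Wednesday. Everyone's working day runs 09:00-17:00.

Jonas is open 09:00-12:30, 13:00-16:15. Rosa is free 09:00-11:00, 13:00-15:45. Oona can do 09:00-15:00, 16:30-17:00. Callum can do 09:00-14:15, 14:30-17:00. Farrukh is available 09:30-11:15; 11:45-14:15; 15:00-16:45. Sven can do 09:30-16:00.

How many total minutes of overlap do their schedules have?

Jonas ∩ Rosa: 09:00-11:00, 13:00-15:45.
Jonas ∩ Rosa ∩ Oona: 09:00-11:00, 13:00-15:00.
Jonas ∩ Rosa ∩ Oona ∩ Callum: 09:00-11:00, 13:00-14:15, 14:30-15:00.
Jonas ∩ Rosa ∩ Oona ∩ Callum ∩ Farrukh: 09:30-11:00, 13:00-14:15.
Jonas ∩ Rosa ∩ Oona ∩ Callum ∩ Farrukh ∩ Sven: 09:30-11:00, 13:00-14:15.
So the common availability across everyone is 09:30-11:00, 13:00-14:15.
Summing the common windows: 90 + 75 = 165 minutes.

165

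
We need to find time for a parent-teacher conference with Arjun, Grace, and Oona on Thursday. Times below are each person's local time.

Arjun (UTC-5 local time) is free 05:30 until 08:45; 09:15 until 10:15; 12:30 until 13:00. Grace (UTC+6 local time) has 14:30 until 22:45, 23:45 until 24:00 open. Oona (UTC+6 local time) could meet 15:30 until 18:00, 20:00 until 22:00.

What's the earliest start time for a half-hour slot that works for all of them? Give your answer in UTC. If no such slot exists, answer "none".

Arjun in UTC: 10:30-13:45, 14:15-15:15, 17:30-18:00 (add 5h to convert from UTC-5).
Grace in UTC: 08:30-16:45, 17:45-18:00 (subtract 6h to convert from UTC+6).
Oona in UTC: 09:30-12:00, 14:00-16:00 (subtract 6h to convert from UTC+6).
Arjun ∩ Grace: 10:30-13:45, 14:15-15:15, 17:45-18:00.
Arjun ∩ Grace ∩ Oona: 10:30-12:00, 14:15-15:15.
The first common window of at least 30 minutes is 10:30-12:00, so the earliest start is 10:30.

10:30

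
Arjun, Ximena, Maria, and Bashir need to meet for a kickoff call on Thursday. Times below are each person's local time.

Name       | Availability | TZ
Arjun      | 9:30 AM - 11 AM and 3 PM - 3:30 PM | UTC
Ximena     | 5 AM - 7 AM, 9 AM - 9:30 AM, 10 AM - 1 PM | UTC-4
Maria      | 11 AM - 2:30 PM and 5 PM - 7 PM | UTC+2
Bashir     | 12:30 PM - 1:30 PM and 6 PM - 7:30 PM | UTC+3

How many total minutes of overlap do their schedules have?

90

Arjun in UTC: 09:30-11:00, 15:00-15:30.
Ximena in UTC: 09:00-11:00, 13:00-13:30, 14:00-17:00 (add 4h to convert from UTC-4).
Maria in UTC: 09:00-12:30, 15:00-17:00 (subtract 2h to convert from UTC+2).
Bashir in UTC: 09:30-10:30, 15:00-16:30 (subtract 3h to convert from UTC+3).
Arjun ∩ Ximena: 09:30-11:00, 15:00-15:30.
Arjun ∩ Ximena ∩ Maria: 09:30-11:00, 15:00-15:30.
Arjun ∩ Ximena ∩ Maria ∩ Bashir: 09:30-10:30, 15:00-15:30.
So the common availability across everyone is 09:30-10:30, 15:00-15:30.
Summing the common windows: 60 + 30 = 90 minutes.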